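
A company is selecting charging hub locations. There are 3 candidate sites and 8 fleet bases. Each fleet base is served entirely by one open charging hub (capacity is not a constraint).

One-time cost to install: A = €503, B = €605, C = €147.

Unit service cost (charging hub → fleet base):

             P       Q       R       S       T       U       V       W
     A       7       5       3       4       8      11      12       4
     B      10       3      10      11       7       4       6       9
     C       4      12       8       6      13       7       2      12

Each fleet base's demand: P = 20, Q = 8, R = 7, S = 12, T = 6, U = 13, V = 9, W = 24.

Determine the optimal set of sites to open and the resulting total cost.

For any fixed open set, each fleet base goes to its cheapest open site; total = fixed + service.
{C}: P→C 4·20=80, Q→C 12·8=96, R→C 8·7=56, S→C 6·12=72, T→C 13·6=78, U→C 7·13=91, V→C 2·9=18, W→C 12·24=288. Service 779; fixed 147; total 926.
{A, C}: service 442 + fixed 650 = 1092
{A}: service 644 + fixed 503 = 1147
{A, B, C}: P→C 4·20=80, Q→B 3·8=24, R→A 3·7=21, S→A 4·12=48, T→B 7·6=42, U→B 4·13=52, V→C 2·9=18, W→A 4·24=96. Service 381; fixed 1255; total 1636.
No other subset beats 926.

Open C only; minimum total cost 926.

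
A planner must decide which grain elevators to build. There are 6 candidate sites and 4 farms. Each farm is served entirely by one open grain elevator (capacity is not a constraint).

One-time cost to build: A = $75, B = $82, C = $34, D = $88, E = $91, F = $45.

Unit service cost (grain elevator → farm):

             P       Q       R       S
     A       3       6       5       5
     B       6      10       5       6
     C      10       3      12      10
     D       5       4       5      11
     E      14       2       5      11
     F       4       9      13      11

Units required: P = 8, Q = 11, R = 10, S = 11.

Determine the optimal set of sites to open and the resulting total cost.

For any fixed open set, each farm goes to its cheapest open site; total = fixed + service.
{A}: P→A 3·8=24, Q→A 6·11=66, R→A 5·10=50, S→A 5·11=55. Service 195; fixed 75; total 270.
{A, C}: P→A 3·8=24, Q→C 3·11=33, R→A 5·10=50, S→A 5·11=55. Service 162; fixed 109; total 271.
{B, C}: service 197 + fixed 116 = 313
{A, B, C, D, E, F}: service 151 + fixed 415 = 566
No other subset beats 270.

Open A only; minimum total cost 270.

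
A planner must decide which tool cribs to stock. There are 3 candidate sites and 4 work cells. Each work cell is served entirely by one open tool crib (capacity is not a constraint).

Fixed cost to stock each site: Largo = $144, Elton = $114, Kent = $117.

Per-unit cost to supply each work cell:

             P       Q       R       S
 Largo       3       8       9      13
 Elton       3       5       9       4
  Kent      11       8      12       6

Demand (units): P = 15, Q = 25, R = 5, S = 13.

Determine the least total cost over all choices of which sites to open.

Minimum total cost: 381

For any fixed open set, each work cell goes to its cheapest open site; total = fixed + service.
{Elton}: P→Elton 3·15=45, Q→Elton 5·25=125, R→Elton 9·5=45, S→Elton 4·13=52. Service 267; fixed 114; total 381.
{Elton, Kent}: service 267 + fixed 231 = 498
{Largo, Elton}: P→Largo 3·15=45, Q→Elton 5·25=125, R→Largo 9·5=45, S→Elton 4·13=52. Service 267; fixed 258; total 525.
{Largo, Elton, Kent}: service 267 + fixed 375 = 642
No other subset beats 381.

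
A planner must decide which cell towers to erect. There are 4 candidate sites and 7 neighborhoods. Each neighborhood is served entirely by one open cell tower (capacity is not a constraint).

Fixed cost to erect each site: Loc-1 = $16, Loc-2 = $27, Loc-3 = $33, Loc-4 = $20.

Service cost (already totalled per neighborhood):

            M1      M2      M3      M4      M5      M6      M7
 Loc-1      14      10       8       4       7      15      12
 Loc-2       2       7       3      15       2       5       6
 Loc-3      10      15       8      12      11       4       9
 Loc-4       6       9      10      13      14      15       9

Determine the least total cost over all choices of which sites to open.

Minimum total cost: 67

For any fixed open set, each neighborhood goes to its cheapest open site; total = fixed + service.
{Loc-2}: M1→Loc-2 2, M2→Loc-2 7, M3→Loc-2 3, M4→Loc-2 15, M5→Loc-2 2, M6→Loc-2 5, M7→Loc-2 6. Service 40; fixed 27; total 67.
{Loc-1, Loc-2}: service 29 + fixed 43 = 72
{Loc-2, Loc-4}: M1→Loc-2 2, M2→Loc-2 7, M3→Loc-2 3, M4→Loc-4 13, M5→Loc-2 2, M6→Loc-2 5, M7→Loc-2 6. Service 38; fixed 47; total 85.
{Loc-1, Loc-2, Loc-3, Loc-4}: service 28 + fixed 96 = 124
No other subset beats 67.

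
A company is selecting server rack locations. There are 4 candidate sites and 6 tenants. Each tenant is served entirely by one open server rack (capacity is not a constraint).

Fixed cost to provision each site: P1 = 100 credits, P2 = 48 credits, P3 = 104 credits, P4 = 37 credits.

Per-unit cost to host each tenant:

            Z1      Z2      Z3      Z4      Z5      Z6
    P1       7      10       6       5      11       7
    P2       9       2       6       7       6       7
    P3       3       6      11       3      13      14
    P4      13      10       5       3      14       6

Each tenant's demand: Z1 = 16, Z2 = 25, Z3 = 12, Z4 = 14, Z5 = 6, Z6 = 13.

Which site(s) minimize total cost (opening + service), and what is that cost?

For any fixed open set, each tenant goes to its cheapest open site; total = fixed + service.
{P2, P3}: Z1→P3 3·16=48, Z2→P2 2·25=50, Z3→P2 6·12=72, Z4→P3 3·14=42, Z5→P2 6·6=36, Z6→P2 7·13=91. Service 339; fixed 152; total 491.
{P2, P4}: service 410 + fixed 85 = 495
{P2, P3, P4}: service 314 + fixed 189 = 503
{P1, P2, P3, P4}: Z1→P3 3·16=48, Z2→P2 2·25=50, Z3→P4 5·12=60, Z4→P3 3·14=42, Z5→P2 6·6=36, Z6→P4 6·13=78. Service 314; fixed 289; total 603.
(All 15 nonempty subsets were checked; P2 and P3 is lowest.)

Open P2 and P3; minimum total cost 491.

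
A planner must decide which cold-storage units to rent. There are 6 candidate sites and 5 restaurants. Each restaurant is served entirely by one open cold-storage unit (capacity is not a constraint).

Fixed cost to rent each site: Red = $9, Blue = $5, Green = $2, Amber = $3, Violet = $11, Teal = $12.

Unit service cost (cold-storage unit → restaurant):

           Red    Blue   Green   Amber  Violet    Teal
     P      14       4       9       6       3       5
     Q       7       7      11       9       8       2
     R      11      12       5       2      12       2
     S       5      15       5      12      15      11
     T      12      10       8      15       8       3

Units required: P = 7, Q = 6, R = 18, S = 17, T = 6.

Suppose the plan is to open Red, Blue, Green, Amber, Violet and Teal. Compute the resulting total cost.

Each restaurant is assigned to its cheapest site among the open ones.
{Red, Blue, Green, Amber, Violet, Teal}: P→Violet 3·7=21, Q→Teal 2·6=12, R→Amber 2·18=36, S→Red 5·17=85, T→Teal 3·6=18. Service 172; fixed 42; total 214.

Total cost: 214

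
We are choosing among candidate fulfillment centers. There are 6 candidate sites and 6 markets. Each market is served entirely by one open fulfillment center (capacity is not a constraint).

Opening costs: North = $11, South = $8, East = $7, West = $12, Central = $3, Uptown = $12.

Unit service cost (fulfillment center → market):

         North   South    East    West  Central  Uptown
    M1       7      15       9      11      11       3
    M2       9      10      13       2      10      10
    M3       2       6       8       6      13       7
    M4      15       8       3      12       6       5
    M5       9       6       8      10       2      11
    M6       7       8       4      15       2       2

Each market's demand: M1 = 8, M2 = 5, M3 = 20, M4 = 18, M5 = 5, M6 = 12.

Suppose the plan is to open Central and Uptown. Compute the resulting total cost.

Total cost: 353

Each market is assigned to its cheapest site among the open ones.
{Central, Uptown}: M1→Uptown 3·8=24, M2→Central 10·5=50, M3→Uptown 7·20=140, M4→Uptown 5·18=90, M5→Central 2·5=10, M6→Central 2·12=24. Service 338; fixed 15; total 353.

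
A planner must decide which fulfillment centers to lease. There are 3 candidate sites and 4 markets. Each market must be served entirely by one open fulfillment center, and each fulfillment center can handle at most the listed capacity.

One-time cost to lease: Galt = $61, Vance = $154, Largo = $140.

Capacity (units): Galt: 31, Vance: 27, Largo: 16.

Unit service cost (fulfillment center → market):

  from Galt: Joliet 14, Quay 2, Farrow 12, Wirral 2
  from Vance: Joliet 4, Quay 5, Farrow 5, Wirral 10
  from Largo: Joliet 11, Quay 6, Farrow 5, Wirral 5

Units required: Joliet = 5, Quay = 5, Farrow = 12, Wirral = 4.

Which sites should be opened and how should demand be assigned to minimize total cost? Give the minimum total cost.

Minimum total cost: 293

Open {Galt}: Joliet→Galt 14·5=70, Quay→Galt 2·5=10, Farrow→Galt 12·12=144, Wirral→Galt 2·4=8.
Loads: Galt carries 26/31. Service 232; fixed 61; total 293.
Next best feasible plan costs 299.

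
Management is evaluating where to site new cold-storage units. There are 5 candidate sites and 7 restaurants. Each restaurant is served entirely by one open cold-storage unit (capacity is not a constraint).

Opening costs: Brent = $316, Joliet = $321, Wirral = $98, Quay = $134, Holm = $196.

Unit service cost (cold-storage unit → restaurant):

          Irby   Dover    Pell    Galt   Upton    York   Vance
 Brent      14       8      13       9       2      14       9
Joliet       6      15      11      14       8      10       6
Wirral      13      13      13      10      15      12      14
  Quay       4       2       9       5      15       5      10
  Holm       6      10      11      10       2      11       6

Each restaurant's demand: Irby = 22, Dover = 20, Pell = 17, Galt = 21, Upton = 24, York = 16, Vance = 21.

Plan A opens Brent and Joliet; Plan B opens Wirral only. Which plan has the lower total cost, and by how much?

Plan A: {Brent, Joliet}: Irby→Joliet 6·22=132, Dover→Brent 8·20=160, Pell→Joliet 11·17=187, Galt→Brent 9·21=189, Upton→Brent 2·24=48, York→Joliet 10·16=160, Vance→Joliet 6·21=126. Service 1002; fixed 637; total 1639.
Plan B: {Wirral}: Irby→Wirral 13·22=286, Dover→Wirral 13·20=260, Pell→Wirral 13·17=221, Galt→Wirral 10·21=210, Upton→Wirral 15·24=360, York→Wirral 12·16=192, Vance→Wirral 14·21=294. Service 1823; fixed 98; total 1921.
Difference: |1639 − 1921| = 282.

Plan A is cheaper by 282.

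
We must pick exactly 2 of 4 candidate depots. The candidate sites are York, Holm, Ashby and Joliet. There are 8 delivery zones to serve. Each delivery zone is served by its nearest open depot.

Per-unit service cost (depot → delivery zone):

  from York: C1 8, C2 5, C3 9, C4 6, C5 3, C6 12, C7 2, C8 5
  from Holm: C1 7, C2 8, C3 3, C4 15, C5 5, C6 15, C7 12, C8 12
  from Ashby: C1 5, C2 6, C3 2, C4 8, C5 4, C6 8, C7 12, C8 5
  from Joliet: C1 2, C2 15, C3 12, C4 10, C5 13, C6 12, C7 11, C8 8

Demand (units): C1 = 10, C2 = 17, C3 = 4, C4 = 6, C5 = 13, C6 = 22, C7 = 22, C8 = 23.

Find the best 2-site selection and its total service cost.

With exactly 2 open, each delivery zone uses its cheapest among the chosen.
{York, Ashby}: C1→Ashby 5·10=50, C2→York 5·17=85, C3→Ashby 2·4=8, C4→York 6·6=36, C5→York 3·13=39, C6→Ashby 8·22=176, C7→York 2·22=44, C8→York 5·23=115. Service cost 553.
{York, Joliet}: service cost 639
{York, Holm}: service cost 665
Among all 6 size-2 choices, {York, Ashby} is lowest.

Choose York and Ashby; total service cost 553.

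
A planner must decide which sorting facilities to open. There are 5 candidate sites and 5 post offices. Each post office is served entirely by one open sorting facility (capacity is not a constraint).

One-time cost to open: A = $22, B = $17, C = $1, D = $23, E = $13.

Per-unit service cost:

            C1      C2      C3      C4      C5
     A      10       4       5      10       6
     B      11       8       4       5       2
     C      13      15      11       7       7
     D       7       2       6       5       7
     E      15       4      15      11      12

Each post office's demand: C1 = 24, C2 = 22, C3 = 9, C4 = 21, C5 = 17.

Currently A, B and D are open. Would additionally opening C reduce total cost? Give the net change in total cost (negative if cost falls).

No — net change +1 (cost rises by 1).

Current service cost with {A, B, D}: 387.
Adding C: each post office re-picks its cheapest; new service cost 387, saving 0.
Extra fixed cost: 1. Net change = 1 − 0 = 1.
(Totals: 449 → 450.)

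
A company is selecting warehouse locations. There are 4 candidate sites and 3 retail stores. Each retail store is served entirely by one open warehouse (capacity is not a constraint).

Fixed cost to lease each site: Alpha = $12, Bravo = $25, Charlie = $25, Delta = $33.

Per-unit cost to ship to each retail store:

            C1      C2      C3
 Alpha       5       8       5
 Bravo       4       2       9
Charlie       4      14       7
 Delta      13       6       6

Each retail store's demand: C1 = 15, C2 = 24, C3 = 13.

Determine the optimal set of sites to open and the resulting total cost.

For any fixed open set, each retail store goes to its cheapest open site; total = fixed + service.
{Alpha, Bravo}: C1→Bravo 4·15=60, C2→Bravo 2·24=48, C3→Alpha 5·13=65. Service 173; fixed 37; total 210.
{Alpha, Bravo, Charlie}: service 173 + fixed 62 = 235
{Alpha, Bravo, Delta}: C1→Bravo 4·15=60, C2→Bravo 2·24=48, C3→Alpha 5·13=65. Service 173; fixed 70; total 243.
{Alpha, Bravo, Charlie, Delta}: service 173 + fixed 95 = 268
No other subset beats 210.

Open Alpha and Bravo; minimum total cost 210.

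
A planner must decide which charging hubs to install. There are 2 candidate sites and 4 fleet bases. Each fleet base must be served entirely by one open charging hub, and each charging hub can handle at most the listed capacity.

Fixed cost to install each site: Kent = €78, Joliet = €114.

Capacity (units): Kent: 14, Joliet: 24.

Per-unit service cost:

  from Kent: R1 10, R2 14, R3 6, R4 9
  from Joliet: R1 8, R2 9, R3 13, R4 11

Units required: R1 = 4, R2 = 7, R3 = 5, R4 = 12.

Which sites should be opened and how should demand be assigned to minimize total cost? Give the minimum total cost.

Open {Kent, Joliet}: R1→Joliet 8·4=32, R2→Joliet 9·7=63, R3→Kent 6·5=30, R4→Joliet 11·12=132.
Loads: Kent carries 5/14, Joliet carries 23/24. Service 257; fixed 192; total 449.
Next best feasible plan costs 457.

Minimum total cost: 449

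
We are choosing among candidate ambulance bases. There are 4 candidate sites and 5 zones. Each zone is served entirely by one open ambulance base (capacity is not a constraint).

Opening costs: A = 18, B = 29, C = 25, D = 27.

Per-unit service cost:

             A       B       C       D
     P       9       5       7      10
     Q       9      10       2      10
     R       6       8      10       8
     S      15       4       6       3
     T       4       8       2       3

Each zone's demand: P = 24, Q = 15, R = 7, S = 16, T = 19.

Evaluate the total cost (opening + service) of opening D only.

Total cost: 578

Each zone is assigned to its cheapest site among the open ones.
{D}: P→D 10·24=240, Q→D 10·15=150, R→D 8·7=56, S→D 3·16=48, T→D 3·19=57. Service 551; fixed 27; total 578.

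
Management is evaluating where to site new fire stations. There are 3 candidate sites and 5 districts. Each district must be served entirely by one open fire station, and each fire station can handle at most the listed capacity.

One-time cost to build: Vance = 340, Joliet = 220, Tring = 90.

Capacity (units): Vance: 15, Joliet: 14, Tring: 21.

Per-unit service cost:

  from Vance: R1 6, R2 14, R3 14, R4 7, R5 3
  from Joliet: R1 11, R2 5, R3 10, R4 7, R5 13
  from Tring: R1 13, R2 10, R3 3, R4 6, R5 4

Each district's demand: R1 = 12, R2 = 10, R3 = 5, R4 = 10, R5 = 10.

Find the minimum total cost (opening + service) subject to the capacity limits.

Minimum total cost: 1042

Open {Vance, Joliet, Tring}: R1→Joliet 11·12=132, R2→Tring 10·10=100, R3→Vance 14·5=70, R4→Tring 6·10=60, R5→Vance 3·10=30.
Loads: Vance carries 15/15, Joliet carries 12/14, Tring carries 20/21. Service 392; fixed 650; total 1042.
Next best feasible plan costs 1062.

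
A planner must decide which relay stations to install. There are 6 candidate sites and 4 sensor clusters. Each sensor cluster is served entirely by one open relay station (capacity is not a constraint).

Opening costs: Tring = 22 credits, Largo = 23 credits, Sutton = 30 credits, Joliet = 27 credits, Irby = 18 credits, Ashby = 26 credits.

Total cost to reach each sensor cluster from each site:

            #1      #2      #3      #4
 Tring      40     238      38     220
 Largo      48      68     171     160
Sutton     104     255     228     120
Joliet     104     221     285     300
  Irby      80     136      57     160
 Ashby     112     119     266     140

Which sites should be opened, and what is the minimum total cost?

Open Tring, Largo and Sutton; minimum total cost 341.

For any fixed open set, each sensor cluster goes to its cheapest open site; total = fixed + service.
{Tring, Largo, Sutton}: #1→Tring 40, #2→Largo 68, #3→Tring 38, #4→Sutton 120. Service 266; fixed 75; total 341.
{Tring, Largo}: #1→Tring 40, #2→Largo 68, #3→Tring 38, #4→Largo 160. Service 306; fixed 45; total 351.
{Tring, Largo, Ashby}: service 286 + fixed 71 = 357
{Tring, Largo, Sutton, Joliet, Irby, Ashby}: #1→Tring 40, #2→Largo 68, #3→Tring 38, #4→Sutton 120. Service 266; fixed 146; total 412.
No other subset beats 341.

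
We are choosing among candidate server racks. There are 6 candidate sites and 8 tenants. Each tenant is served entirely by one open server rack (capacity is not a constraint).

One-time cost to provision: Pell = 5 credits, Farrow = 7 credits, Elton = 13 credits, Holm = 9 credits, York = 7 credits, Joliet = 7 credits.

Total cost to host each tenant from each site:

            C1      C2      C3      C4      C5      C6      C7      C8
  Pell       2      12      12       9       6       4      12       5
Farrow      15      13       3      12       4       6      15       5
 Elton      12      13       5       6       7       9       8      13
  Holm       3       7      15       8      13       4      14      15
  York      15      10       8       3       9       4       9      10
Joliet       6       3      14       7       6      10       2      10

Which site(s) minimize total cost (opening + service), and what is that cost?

For any fixed open set, each tenant goes to its cheapest open site; total = fixed + service.
{Pell, Farrow, Joliet}: C1→Pell 2, C2→Joliet 3, C3→Farrow 3, C4→Joliet 7, C5→Farrow 4, C6→Pell 4, C7→Joliet 2, C8→Pell 5. Service 30; fixed 19; total 49.
{Farrow, Joliet}: C1→Joliet 6, C2→Joliet 3, C3→Farrow 3, C4→Joliet 7, C5→Farrow 4, C6→Farrow 6, C7→Joliet 2, C8→Farrow 5. Service 36; fixed 14; total 50.
{Farrow, York, Joliet}: C1→Joliet 6, C2→Joliet 3, C3→Farrow 3, C4→York 3, C5→Farrow 4, C6→York 4, C7→Joliet 2, C8→Farrow 5. Service 30; fixed 21; total 51.
{Pell, Farrow, Elton, Holm, York, Joliet}: service 26 + fixed 48 = 74
No other subset beats 49.

Open Pell, Farrow and Joliet; minimum total cost 49.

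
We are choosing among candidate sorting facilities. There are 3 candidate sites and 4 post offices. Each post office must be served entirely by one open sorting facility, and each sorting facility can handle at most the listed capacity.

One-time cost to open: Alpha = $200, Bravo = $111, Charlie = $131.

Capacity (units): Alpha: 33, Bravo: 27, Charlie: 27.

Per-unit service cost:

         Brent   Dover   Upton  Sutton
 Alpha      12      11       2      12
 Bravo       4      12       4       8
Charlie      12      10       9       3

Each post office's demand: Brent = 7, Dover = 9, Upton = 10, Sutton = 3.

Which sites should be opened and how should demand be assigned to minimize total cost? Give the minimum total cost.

Minimum total cost: 409

Open {Bravo, Charlie}: Brent→Bravo 4·7=28, Dover→Charlie 10·9=90, Upton→Bravo 4·10=40, Sutton→Charlie 3·3=9.
Loads: Bravo carries 17/27, Charlie carries 12/27. Service 167; fixed 242; total 409.
Next best feasible plan costs 424.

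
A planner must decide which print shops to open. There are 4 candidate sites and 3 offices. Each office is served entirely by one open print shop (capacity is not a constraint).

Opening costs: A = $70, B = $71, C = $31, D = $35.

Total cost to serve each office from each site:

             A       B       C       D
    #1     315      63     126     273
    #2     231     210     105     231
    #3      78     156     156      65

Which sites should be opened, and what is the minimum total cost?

Open C and D; minimum total cost 362.

For any fixed open set, each office goes to its cheapest open site; total = fixed + service.
{C, D}: #1→C 126, #2→C 105, #3→D 65. Service 296; fixed 66; total 362.
{B, C, D}: service 233 + fixed 137 = 370
{A, C}: service 309 + fixed 101 = 410
{A, B, C, D}: #1→B 63, #2→C 105, #3→D 65. Service 233; fixed 207; total 440.
No other subset beats 362.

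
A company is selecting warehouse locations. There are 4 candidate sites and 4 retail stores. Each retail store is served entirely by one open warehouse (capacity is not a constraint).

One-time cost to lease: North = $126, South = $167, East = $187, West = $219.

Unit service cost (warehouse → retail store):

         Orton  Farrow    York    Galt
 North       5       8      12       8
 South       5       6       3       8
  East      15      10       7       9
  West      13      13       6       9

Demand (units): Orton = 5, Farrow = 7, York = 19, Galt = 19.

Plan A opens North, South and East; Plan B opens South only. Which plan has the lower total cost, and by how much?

Plan A: {North, South, East}: Orton→North 5·5=25, Farrow→South 6·7=42, York→South 3·19=57, Galt→North 8·19=152. Service 276; fixed 480; total 756.
Plan B: {South}: Orton→South 5·5=25, Farrow→South 6·7=42, York→South 3·19=57, Galt→South 8·19=152. Service 276; fixed 167; total 443.
Difference: |756 − 443| = 313.

Plan B is cheaper by 313.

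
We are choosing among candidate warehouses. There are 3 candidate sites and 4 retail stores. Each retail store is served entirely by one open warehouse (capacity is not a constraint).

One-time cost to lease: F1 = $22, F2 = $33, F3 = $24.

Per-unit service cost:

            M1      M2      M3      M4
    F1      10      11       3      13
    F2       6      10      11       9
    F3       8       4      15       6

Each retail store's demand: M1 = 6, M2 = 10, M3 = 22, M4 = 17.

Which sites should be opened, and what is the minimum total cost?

For any fixed open set, each retail store goes to its cheapest open site; total = fixed + service.
{F1, F3}: M1→F3 8·6=48, M2→F3 4·10=40, M3→F1 3·22=66, M4→F3 6·17=102. Service 256; fixed 46; total 302.
{F1, F2, F3}: M1→F2 6·6=36, M2→F3 4·10=40, M3→F1 3·22=66, M4→F3 6·17=102. Service 244; fixed 79; total 323.
{F1, F2}: M1→F2 6·6=36, M2→F2 10·10=100, M3→F1 3·22=66, M4→F2 9·17=153. Service 355; fixed 55; total 410.
{F1}: M1→F1 10·6=60, M2→F1 11·10=110, M3→F1 3·22=66, M4→F1 13·17=221. Service 457; fixed 22; total 479.
No other subset beats 302.

Open F1 and F3; minimum total cost 302.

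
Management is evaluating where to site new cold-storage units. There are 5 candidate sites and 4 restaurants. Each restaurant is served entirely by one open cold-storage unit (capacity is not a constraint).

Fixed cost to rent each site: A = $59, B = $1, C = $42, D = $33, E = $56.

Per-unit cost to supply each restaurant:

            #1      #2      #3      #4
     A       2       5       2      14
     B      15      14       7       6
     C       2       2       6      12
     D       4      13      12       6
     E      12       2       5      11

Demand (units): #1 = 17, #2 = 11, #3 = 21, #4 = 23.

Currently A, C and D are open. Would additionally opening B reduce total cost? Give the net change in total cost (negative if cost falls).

Current service cost with {A, C, D}: 236.
Adding B: each restaurant re-picks its cheapest; new service cost 236, saving 0.
Extra fixed cost: 1. Net change = 1 − 0 = 1.
(Totals: 370 → 371.)

No — net change +1 (cost rises by 1).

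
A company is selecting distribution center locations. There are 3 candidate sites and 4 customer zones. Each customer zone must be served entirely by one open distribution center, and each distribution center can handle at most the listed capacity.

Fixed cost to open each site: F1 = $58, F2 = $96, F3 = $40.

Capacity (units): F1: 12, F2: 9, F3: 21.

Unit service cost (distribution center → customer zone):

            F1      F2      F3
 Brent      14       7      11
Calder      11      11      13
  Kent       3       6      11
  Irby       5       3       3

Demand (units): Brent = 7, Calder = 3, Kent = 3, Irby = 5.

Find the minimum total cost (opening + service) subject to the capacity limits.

Minimum total cost: 204

Open {F3}: Brent→F3 11·7=77, Calder→F3 13·3=39, Kent→F3 11·3=33, Irby→F3 3·5=15.
Loads: F3 carries 18/21. Service 164; fixed 40; total 204.
Next best feasible plan costs 232.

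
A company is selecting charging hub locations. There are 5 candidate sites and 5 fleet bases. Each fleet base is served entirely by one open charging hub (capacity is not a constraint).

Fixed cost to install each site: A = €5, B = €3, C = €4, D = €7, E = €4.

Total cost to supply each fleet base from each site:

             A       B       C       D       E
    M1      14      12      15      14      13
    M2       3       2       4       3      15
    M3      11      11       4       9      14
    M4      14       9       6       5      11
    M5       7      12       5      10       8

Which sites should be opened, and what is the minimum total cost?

Open B and C; minimum total cost 36.

For any fixed open set, each fleet base goes to its cheapest open site; total = fixed + service.
{B, C}: M1→B 12, M2→B 2, M3→C 4, M4→C 6, M5→C 5. Service 29; fixed 7; total 36.
{C}: service 34 + fixed 4 = 38
{B, C, E}: M1→B 12, M2→B 2, M3→C 4, M4→C 6, M5→C 5. Service 29; fixed 11; total 40.
{A, B, C, D, E}: M1→B 12, M2→B 2, M3→C 4, M4→D 5, M5→C 5. Service 28; fixed 23; total 51.
No other subset beats 36.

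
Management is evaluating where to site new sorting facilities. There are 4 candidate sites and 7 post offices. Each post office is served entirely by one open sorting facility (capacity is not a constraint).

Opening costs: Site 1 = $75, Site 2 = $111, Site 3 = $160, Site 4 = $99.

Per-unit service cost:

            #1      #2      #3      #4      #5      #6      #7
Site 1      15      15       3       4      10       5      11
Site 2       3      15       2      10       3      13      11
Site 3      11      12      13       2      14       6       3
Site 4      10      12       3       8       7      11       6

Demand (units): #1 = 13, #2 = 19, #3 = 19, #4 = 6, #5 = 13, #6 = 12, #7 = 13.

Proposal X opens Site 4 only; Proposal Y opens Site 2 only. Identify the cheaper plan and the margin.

Proposal X is cheaper by 8.

Proposal X: {Site 4}: #1→Site 4 10·13=130, #2→Site 4 12·19=228, #3→Site 4 3·19=57, #4→Site 4 8·6=48, #5→Site 4 7·13=91, #6→Site 4 11·12=132, #7→Site 4 6·13=78. Service 764; fixed 99; total 863.
Proposal Y: {Site 2}: #1→Site 2 3·13=39, #2→Site 2 15·19=285, #3→Site 2 2·19=38, #4→Site 2 10·6=60, #5→Site 2 3·13=39, #6→Site 2 13·12=156, #7→Site 2 11·13=143. Service 760; fixed 111; total 871.
Difference: |863 − 871| = 8.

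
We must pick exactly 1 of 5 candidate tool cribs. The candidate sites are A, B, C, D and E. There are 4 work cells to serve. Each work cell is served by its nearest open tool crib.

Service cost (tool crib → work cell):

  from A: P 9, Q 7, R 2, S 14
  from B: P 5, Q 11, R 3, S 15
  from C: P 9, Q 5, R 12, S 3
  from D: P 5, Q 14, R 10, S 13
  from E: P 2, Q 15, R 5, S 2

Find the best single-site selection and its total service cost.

With exactly 1 open, each work cell uses its cheapest among the chosen.
{E}: P→E 2, Q→E 15, R→E 5, S→E 2. Service cost 24.
{C}: service cost 29
{A}: service cost 32
Among all 5 size-1 choices, {E} is lowest.

Choose E only; total service cost 24.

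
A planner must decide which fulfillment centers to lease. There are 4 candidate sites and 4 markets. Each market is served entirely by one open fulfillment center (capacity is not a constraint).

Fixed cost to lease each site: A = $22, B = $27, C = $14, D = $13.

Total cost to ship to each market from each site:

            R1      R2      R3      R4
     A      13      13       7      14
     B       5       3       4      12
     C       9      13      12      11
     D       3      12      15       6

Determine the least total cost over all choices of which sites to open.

For any fixed open set, each market goes to its cheapest open site; total = fixed + service.
{D}: R1→D 3, R2→D 12, R3→D 15, R4→D 6. Service 36; fixed 13; total 49.
{B}: service 24 + fixed 27 = 51
{B, D}: service 16 + fixed 40 = 56
{A, B, C, D}: service 16 + fixed 76 = 92
(All 15 nonempty subsets were checked; D only is lowest.)

Minimum total cost: 49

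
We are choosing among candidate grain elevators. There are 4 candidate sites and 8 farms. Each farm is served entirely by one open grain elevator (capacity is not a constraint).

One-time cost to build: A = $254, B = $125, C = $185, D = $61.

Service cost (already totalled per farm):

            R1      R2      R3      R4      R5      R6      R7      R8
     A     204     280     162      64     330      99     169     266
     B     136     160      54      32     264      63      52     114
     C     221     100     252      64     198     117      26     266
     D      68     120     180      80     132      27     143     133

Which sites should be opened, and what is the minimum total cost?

For any fixed open set, each farm goes to its cheapest open site; total = fixed + service.
{B, D}: R1→D 68, R2→D 120, R3→B 54, R4→B 32, R5→D 132, R6→D 27, R7→B 52, R8→B 114. Service 599; fixed 186; total 785.
{B, C, D}: service 553 + fixed 371 = 924
{D}: service 883 + fixed 61 = 944
{A, B, C, D}: service 553 + fixed 625 = 1178
No other subset beats 785.

Open B and D; minimum total cost 785.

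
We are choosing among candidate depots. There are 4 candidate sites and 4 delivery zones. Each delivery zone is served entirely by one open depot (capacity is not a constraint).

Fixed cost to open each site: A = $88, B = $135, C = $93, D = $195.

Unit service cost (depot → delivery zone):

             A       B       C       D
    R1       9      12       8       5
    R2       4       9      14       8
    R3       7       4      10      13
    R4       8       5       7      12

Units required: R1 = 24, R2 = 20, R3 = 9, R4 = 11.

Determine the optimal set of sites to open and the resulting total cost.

For any fixed open set, each delivery zone goes to its cheapest open site; total = fixed + service.
{A}: R1→A 9·24=216, R2→A 4·20=80, R3→A 7·9=63, R4→A 8·11=88. Service 447; fixed 88; total 535.
{A, C}: service 412 + fixed 181 = 593
{A, B}: service 387 + fixed 223 = 610
{A, B, C, D}: service 291 + fixed 511 = 802
No other subset beats 535.

Open A only; minimum total cost 535.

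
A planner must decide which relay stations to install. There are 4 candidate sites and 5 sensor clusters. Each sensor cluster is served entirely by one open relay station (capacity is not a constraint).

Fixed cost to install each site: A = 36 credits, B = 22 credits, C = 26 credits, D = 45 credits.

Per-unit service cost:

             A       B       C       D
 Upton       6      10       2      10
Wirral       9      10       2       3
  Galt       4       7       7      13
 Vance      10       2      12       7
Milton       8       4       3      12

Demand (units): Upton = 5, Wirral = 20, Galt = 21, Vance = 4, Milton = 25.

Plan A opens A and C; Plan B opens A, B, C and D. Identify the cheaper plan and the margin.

Plan A is cheaper by 35.

Plan A: {A, C}: Upton→C 2·5=10, Wirral→C 2·20=40, Galt→A 4·21=84, Vance→A 10·4=40, Milton→C 3·25=75. Service 249; fixed 62; total 311.
Plan B: {A, B, C, D}: Upton→C 2·5=10, Wirral→C 2·20=40, Galt→A 4·21=84, Vance→B 2·4=8, Milton→C 3·25=75. Service 217; fixed 129; total 346.
Difference: |311 − 346| = 35.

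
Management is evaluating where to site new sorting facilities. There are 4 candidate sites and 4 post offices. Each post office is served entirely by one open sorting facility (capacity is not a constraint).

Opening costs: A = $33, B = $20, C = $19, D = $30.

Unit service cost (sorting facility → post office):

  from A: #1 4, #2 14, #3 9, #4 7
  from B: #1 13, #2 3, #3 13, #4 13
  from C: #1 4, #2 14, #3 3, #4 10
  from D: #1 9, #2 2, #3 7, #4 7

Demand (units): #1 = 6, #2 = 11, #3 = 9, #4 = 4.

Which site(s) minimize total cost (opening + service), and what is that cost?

For any fixed open set, each post office goes to its cheapest open site; total = fixed + service.
{C, D}: #1→C 4·6=24, #2→D 2·11=22, #3→C 3·9=27, #4→D 7·4=28. Service 101; fixed 49; total 150.
{B, C}: service 124 + fixed 39 = 163
{B, C, D}: service 101 + fixed 69 = 170
{A, B, C, D}: service 101 + fixed 102 = 203
(All 15 nonempty subsets were checked; C and D is lowest.)

Open C and D; minimum total cost 150.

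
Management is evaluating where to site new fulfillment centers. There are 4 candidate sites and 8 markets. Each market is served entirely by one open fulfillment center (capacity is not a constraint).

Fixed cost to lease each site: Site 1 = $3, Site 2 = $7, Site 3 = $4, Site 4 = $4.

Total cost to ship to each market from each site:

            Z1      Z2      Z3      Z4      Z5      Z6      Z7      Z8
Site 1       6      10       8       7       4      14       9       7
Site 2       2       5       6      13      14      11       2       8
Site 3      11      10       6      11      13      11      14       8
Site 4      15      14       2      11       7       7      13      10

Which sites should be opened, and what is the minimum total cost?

For any fixed open set, each market goes to its cheapest open site; total = fixed + service.
{Site 1, Site 2, Site 4}: Z1→Site 2 2, Z2→Site 2 5, Z3→Site 4 2, Z4→Site 1 7, Z5→Site 1 4, Z6→Site 4 7, Z7→Site 2 2, Z8→Site 1 7. Service 36; fixed 14; total 50.
{Site 1, Site 2}: Z1→Site 2 2, Z2→Site 2 5, Z3→Site 2 6, Z4→Site 1 7, Z5→Site 1 4, Z6→Site 2 11, Z7→Site 2 2, Z8→Site 1 7. Service 44; fixed 10; total 54.
{Site 1, Site 2, Site 3, Site 4}: Z1→Site 2 2, Z2→Site 2 5, Z3→Site 4 2, Z4→Site 1 7, Z5→Site 1 4, Z6→Site 4 7, Z7→Site 2 2, Z8→Site 1 7. Service 36; fixed 18; total 54.
{Site 1}: service 65 + fixed 3 = 68
(All 15 nonempty subsets were checked; Site 1, Site 2 and Site 4 is lowest.)

Open Site 1, Site 2 and Site 4; minimum total cost 50.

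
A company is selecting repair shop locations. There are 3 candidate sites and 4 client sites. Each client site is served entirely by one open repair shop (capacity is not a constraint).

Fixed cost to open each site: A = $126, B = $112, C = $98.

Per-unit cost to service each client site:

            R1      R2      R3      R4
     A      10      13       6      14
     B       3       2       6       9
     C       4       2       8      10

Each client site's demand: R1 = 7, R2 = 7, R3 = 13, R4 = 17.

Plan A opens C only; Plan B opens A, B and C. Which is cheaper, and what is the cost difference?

Plan A: {C}: R1→C 4·7=28, R2→C 2·7=14, R3→C 8·13=104, R4→C 10·17=170. Service 316; fixed 98; total 414.
Plan B: {A, B, C}: R1→B 3·7=21, R2→B 2·7=14, R3→A 6·13=78, R4→B 9·17=153. Service 266; fixed 336; total 602.
Difference: |414 − 602| = 188.

Plan A is cheaper by 188.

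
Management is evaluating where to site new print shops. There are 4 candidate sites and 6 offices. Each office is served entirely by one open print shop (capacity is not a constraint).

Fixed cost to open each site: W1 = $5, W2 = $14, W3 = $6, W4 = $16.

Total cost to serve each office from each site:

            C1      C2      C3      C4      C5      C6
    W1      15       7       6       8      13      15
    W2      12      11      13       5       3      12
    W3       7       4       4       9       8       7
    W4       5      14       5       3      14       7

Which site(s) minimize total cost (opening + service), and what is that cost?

Open W3 only; minimum total cost 45.

For any fixed open set, each office goes to its cheapest open site; total = fixed + service.
{W3}: C1→W3 7, C2→W3 4, C3→W3 4, C4→W3 9, C5→W3 8, C6→W3 7. Service 39; fixed 6; total 45.
{W1, W3}: service 38 + fixed 11 = 49
{W2, W3}: service 30 + fixed 20 = 50
{W1, W2, W3, W4}: service 26 + fixed 41 = 67
(All 15 nonempty subsets were checked; W3 only is lowest.)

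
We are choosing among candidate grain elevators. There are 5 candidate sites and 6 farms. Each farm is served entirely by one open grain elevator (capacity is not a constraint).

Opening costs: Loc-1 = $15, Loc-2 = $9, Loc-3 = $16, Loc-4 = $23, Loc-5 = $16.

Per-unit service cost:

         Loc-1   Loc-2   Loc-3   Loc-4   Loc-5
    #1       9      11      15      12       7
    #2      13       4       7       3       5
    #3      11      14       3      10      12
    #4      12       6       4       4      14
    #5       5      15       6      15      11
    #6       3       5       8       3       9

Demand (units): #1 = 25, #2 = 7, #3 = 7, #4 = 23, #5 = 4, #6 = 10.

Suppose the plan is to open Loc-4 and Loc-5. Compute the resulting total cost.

Each farm is assigned to its cheapest site among the open ones.
{Loc-4, Loc-5}: #1→Loc-5 7·25=175, #2→Loc-4 3·7=21, #3→Loc-4 10·7=70, #4→Loc-4 4·23=92, #5→Loc-5 11·4=44, #6→Loc-4 3·10=30. Service 432; fixed 39; total 471.

Total cost: 471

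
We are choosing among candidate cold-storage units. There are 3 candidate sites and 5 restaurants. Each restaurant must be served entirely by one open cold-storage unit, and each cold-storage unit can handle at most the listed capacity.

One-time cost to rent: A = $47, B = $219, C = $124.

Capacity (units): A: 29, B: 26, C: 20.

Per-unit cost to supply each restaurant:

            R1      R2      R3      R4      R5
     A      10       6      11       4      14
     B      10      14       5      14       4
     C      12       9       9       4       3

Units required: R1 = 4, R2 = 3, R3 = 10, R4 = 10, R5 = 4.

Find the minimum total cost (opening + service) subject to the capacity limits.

Minimum total cost: 371

Open {A, C}: R1→A 10·4=40, R2→A 6·3=18, R3→C 9·10=90, R4→A 4·10=40, R5→C 3·4=12.
Loads: A carries 17/29, C carries 14/20. Service 200; fixed 171; total 371.
Next best feasible plan costs 379.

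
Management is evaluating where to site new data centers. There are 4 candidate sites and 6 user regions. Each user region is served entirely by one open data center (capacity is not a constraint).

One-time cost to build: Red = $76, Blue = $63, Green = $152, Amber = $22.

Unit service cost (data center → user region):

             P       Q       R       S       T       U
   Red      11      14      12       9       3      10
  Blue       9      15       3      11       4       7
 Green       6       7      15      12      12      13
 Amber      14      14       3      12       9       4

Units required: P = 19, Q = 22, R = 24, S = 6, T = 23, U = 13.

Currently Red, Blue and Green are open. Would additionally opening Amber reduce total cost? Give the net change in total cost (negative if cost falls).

Current service cost with {Red, Blue, Green}: 554.
Adding Amber: each user region re-picks its cheapest; new service cost 515, saving 39.
Extra fixed cost: 22. Net change = 22 − 39 = -17.
(Totals: 845 → 828.)

Yes — net change −17 (cost falls by 17).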